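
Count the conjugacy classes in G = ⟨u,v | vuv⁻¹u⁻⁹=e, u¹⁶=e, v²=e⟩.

The conjugacy classes (representative and size) are:
  [e] (size 1), [u⁹] (size 2), [u²] (size 1), [u³] (size 2), [u⁴] (size 1), [u¹³] (size 2), [u⁶] (size 1), [u¹⁵] (size 2), [u⁸] (size 1), [u¹⁰] (size 1), [u¹²] (size 1), [u¹⁴] (size 1), [v] (size 2), [uv] (size 2), [u²v] (size 2), [u¹¹v] (size 2), [u⁴v] (size 2), [u¹³v] (size 2), [u¹⁴v] (size 2), [u¹⁵v] (size 2).
Class equation: 1 + 2 + 1 + 2 + 1 + 2 + 1 + 2 + 1 + 1 + 1 + 1 + 2 + 2 + 2 + 2 + 2 + 2 + 2 + 2 = 32 = |G|. So G has 20 conjugacy classes.

Answer: 20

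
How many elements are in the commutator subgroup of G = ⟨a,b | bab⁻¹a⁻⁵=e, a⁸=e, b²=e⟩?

G' = [G, G] is generated by all commutators. The generator-pair commutators are: [a, b] = a⁴.
The subgroup they normally generate is {e, a⁴}, of order 2.
Check: |G/G'| = 16/2 = 8 is the order of the abelianisation.

Answer: 2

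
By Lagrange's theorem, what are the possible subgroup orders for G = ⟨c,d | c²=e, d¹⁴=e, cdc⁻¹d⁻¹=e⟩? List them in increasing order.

|G| = 28 = 2² · 7. By Lagrange's theorem the order of any subgroup divides 28; the divisors of 28 are 1, 2, 4, 7, 14, 28.

Answer: 1, 2, 4, 7, 14, 28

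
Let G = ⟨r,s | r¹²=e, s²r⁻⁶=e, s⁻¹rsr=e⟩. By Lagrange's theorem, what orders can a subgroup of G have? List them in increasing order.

|G| = 24 = 2³ · 3. By Lagrange's theorem the order of any subgroup divides 24; the divisors of 24 are 1, 2, 3, 4, 6, 8, 12, 24.

Answer: 1, 2, 3, 4, 6, 8, 12, 24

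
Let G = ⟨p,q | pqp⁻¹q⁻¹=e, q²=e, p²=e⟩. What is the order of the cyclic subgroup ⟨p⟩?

|⟨p⟩| equals the order of p. Compute successive powers until reaching e:
  p¹ = p, p² = e.
The smallest positive k with pᵏ = e is 2, so |⟨p⟩| = 2.

Answer: 2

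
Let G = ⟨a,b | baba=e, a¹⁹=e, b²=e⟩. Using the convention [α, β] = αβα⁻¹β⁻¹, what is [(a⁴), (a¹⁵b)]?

[(a⁴), (a¹⁵b)] = (a⁴)·(a¹⁵b)·(a⁴)⁻¹·(a¹⁵b)⁻¹.
  (a⁴) · (a¹⁵b) = b
  b · (a¹⁵) = a⁴b
  (a⁴b) · (a¹⁵b) = a⁸

Answer: a⁸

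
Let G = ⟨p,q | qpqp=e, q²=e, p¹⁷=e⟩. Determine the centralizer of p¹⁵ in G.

⟨p¹⁵⟩ ⊆ C_G(p¹⁵) since powers of p¹⁵ commute with p¹⁵; so |C_G(p¹⁵)| ≥ |⟨p¹⁵⟩| = 17.
By orbit–stabilizer, |C_G(p¹⁵)| = |G| / |conj. class of p¹⁵| = 34 / 2 = 17.
The 17 elements commuting with p¹⁵ are {e, p, p², p³, p⁴, p⁵, p⁶, p⁷, p⁸, p⁹, p¹⁰, p¹¹, p¹², p¹³, p¹⁴, p¹⁵, p¹⁶}.

Answer: {e, p, p², p³, p⁴, p⁵, p⁶, p⁷, p⁸, p⁹, p¹⁰, p¹¹, p¹², p¹³, p¹⁴, p¹⁵, p¹⁶}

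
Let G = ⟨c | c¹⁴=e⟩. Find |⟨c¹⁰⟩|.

|⟨c¹⁰⟩| equals the order of c¹⁰. Compute successive powers until reaching e:
  (c¹⁰)¹ = c¹⁰, (c¹⁰)² = c⁶, (c¹⁰)³ = c², (c¹⁰)⁴ = c¹², (c¹⁰)⁵ = c⁸, (c¹⁰)⁶ = c⁴, (c¹⁰)⁷ = e.
The smallest positive k with (c¹⁰)ᵏ = e is 7, so |⟨c¹⁰⟩| = 7.

Answer: 7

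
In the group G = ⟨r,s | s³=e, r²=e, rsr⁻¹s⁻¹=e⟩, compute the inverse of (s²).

The order of (s²) is 3 (smallest k with (s²)ᵏ = e), so (s²)⁻¹ = (s²)² = s.
Check: (s²) · s → (s²) · s = e, giving e as required.

Answer: s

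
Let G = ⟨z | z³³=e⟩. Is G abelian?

G has a single generator, so G is cyclic and hence abelian.

Answer: Yes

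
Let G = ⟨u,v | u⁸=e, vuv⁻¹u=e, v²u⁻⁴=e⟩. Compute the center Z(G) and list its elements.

An element z ∈ Z(G) iff z commutes with every generator.
For example u⁴ is central: (u⁴)·u = u⁵ = u·(u⁴); (u⁴)·v = v⁻¹ = v·(u⁴).
Whereas u ∉ Z(G) since u·v = uv ≠ u³v⁻¹ = v·u.
Checking each of the 16 elements this way gives Z(G) = {e, u⁴}, of order 2.

Answer: {e, u⁴}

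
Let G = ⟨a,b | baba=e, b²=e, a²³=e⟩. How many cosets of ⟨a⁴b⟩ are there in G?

First find ord(a⁴b) by computing successive powers:
  (a⁴b)¹ = a⁴b, (a⁴b)² = e.
So |⟨a⁴b⟩| = ord(a⁴b) = 2. With |G| = 46, by Lagrange [G : ⟨a⁴b⟩] = 46/2 = 23.

Answer: 23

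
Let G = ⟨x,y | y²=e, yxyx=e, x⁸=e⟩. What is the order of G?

Enumerate words in the generators, reducing via the relations: the distinct elements are
  {e, x, y, xy, x², x³, x⁴, x⁵, x⁶, x⁷, x²y, x³y, x⁴y, x⁵y, x⁶y, x⁷y}.
No further products give new elements, so |G| = 16.

Answer: 16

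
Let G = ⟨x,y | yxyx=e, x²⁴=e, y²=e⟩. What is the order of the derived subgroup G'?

G' = [G, G] is generated by all commutators. The generator-pair commutators are: [x, y] = x².
The subgroup they normally generate is {e, x², x⁴, x⁶, x⁸, x¹⁰, x¹², x¹⁴, x¹⁶, x¹⁸, x²⁰, x²²}, of order 12.
Check: |G/G'| = 48/12 = 4 is the order of the abelianisation.

Answer: 12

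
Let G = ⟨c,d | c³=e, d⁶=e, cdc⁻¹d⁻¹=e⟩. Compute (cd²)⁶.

Compute successive powers of (cd²), reducing at each step:
  (cd²)²: (cd²) · c = c²d²;   (c²d²) · d² = c²d⁴
  (cd²)³: (c²d⁴) · c = d⁴;   (d⁴) · d² = e
  (cd²)⁴: e · c = c;   c · d² = cd²
  (cd²)⁵: (cd²) · c = c²d²;   (c²d²) · d² = c²d⁴
  (cd²)⁶: (c²d⁴) · c = d⁴;   (d⁴) · d² = e

Answer: e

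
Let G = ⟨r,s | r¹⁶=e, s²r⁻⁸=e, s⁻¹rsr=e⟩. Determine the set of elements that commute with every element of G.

An element z ∈ Z(G) iff z commutes with every generator.
For example r⁸ is central: (r⁸)·r = r⁹ = r·(r⁸); (r⁸)·s = s⁻¹ = s·(r⁸).
Whereas r ∉ Z(G) since r·s = rs ≠ r⁷s⁻¹ = s·r.
Checking each of the 32 elements this way gives Z(G) = {e, r⁸}, of order 2.

Answer: {e, r⁸}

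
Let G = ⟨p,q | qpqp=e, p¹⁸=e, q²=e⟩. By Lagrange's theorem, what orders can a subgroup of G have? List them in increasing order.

|G| = 36 = 2² · 3². By Lagrange's theorem the order of any subgroup divides 36; the divisors of 36 are 1, 2, 3, 4, 6, 9, 12, 18, 36.

Answer: 1, 2, 3, 4, 6, 9, 12, 18, 36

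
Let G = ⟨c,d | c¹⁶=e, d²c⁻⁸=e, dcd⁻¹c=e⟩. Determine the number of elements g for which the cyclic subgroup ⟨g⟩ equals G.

⟨g⟩ = G would require ord(g) = |G| = 32, but the maximum element order in G is 16 < 32. So G is not cyclic and no single element generates it: the count is 0.

Answer: 0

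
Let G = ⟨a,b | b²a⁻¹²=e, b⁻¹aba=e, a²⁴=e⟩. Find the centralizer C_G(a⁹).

⟨a⁹⟩ ⊆ C_G(a⁹) since powers of a⁹ commute with a⁹; so |C_G(a⁹)| ≥ |⟨a⁹⟩| = 8.
By orbit–stabilizer, |C_G(a⁹)| = |G| / |conj. class of a⁹| = 48 / 2 = 24.
The 24 elements commuting with a⁹ are {e, a, a², a³, a⁴, a⁵, a⁶, a⁷, a⁸, a⁹, a¹⁰, a¹¹, a¹², a¹³, a¹⁴, a¹⁵, a¹⁶, a¹⁷, a¹⁸, a¹⁹, a²⁰, a²¹, a²², a²³}.

Answer: {e, a, a², a³, a⁴, a⁵, a⁶, a⁷, a⁸, a⁹, a¹⁰, a¹¹, a¹², a¹³, a¹⁴, a¹⁵, a¹⁶, a¹⁷, a¹⁸, a¹⁹, a²⁰, a²¹, a²², a²³}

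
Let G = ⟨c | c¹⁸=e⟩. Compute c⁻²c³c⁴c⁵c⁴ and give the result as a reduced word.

Multiply left to right, reducing at each step:
  (c¹⁶) · c³ = c
  c · c⁴ = c⁵
  (c⁵) · c⁵ = c¹⁰
  (c¹⁰) · c⁴ = c¹⁴

Answer: c¹⁴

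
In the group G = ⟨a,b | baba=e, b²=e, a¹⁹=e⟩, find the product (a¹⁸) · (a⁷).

Compute (a¹⁸) · (a⁷) by multiplying left to right and reducing via the relations at each step:
  (a¹⁸) · a⁷ = a⁶

Answer: a⁶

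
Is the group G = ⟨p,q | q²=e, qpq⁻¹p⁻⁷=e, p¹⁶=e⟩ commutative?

p·q = pq but q·p = p⁷q, so p·q ≠ q·p and G is not abelian.

Answer: No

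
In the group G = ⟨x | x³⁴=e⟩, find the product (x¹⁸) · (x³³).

Compute (x¹⁸) · (x³³) by multiplying left to right and reducing via the relations at each step:
  (x¹⁸) · x³³ = x¹⁷

Answer: x¹⁷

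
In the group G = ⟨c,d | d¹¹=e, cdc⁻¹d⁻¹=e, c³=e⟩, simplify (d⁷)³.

Compute successive powers of (d⁷), reducing at each step:
  (d⁷)²: (d⁷) · d⁷ = d³
  (d⁷)³: (d³) · d⁷ = d¹⁰

Answer: d¹⁰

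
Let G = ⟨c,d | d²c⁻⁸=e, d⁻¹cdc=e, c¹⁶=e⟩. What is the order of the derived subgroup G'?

G' = [G, G] is generated by all commutators. The generator-pair commutators are: [c, d] = c².
The subgroup they normally generate is {e, c², c⁴, c⁶, c⁸, c¹⁰, c¹², c¹⁴}, of order 8.
Check: |G/G'| = 32/8 = 4 is the order of the abelianisation.

Answer: 8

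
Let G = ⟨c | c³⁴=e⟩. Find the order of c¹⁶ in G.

Compute successive powers until reaching e:
  (c¹⁶)¹ = c¹⁶, (c¹⁶)² = c³², (c¹⁶)³ = c¹⁴, (c¹⁶)⁴ = c³⁰, (c¹⁶)⁵ = c¹², (c¹⁶)⁶ = c²⁸, (c¹⁶)⁷ = c¹⁰, (c¹⁶)⁸ = c²⁶, (c¹⁶)⁹ = c⁸, (c¹⁶)¹⁰ = c²⁴, (c¹⁶)¹¹ = c⁶, (c¹⁶)¹² = c²², (c¹⁶)¹³ = c⁴, (c¹⁶)¹⁴ = c²⁰, (c¹⁶)¹⁵ = c², (c¹⁶)¹⁶ = c¹⁸, (c¹⁶)¹⁷ = e.
The smallest positive k with (c¹⁶)ᵏ = e is 17.

Answer: 17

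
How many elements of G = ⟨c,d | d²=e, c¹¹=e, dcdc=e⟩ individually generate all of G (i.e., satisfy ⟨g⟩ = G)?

⟨g⟩ = G would require ord(g) = |G| = 22, but the maximum element order in G is 11 < 22. So G is not cyclic and no single element generates it: the count is 0.

Answer: 0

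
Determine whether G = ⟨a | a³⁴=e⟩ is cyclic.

|G| = 34. The element a has order 34 (its powers give 34 distinct elements), so ⟨a⟩ = G and G is cyclic.

Answer: Yes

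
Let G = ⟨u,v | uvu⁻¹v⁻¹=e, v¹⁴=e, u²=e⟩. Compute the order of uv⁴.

Compute successive powers until reaching e:
  (uv⁴)¹ = uv⁴, (uv⁴)² = v⁸, (uv⁴)³ = uv¹², (uv⁴)⁴ = v², (uv⁴)⁵ = uv⁶, (uv⁴)⁶ = v¹⁰, (uv⁴)⁷ = u, (uv⁴)⁸ = v⁴, (uv⁴)⁹ = uv⁸, (uv⁴)¹⁰ = v¹², (uv⁴)¹¹ = uv², (uv⁴)¹² = v⁶, (uv⁴)¹³ = uv¹⁰, (uv⁴)¹⁴ = e.
The smallest positive k with (uv⁴)ᵏ = e is 14.

Answer: 14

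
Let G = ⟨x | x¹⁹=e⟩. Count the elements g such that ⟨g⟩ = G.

G is cyclic of order 19. An element generates G iff its order is 19, and a cyclic group of order 19 has exactly φ(19) = 18 such elements.

Answer: 18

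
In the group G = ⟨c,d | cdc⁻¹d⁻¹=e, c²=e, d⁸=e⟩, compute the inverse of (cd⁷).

The order of (cd⁷) is 8 (smallest k with (cd⁷)ᵏ = e), so (cd⁷)⁻¹ = (cd⁷)⁷ = cd.
Check: (cd⁷) · (cd) → (cd⁷) · c = d⁷;   (d⁷) · d = e, giving e as required.

Answer: cd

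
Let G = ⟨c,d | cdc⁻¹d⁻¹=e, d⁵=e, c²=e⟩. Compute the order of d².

Compute successive powers until reaching e:
  (d²)¹ = d², (d²)² = d⁴, (d²)³ = d, (d²)⁴ = d³, (d²)⁵ = e.
The smallest positive k with (d²)ᵏ = e is 5.

Answer: 5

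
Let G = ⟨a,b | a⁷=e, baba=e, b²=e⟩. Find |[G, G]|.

G' = [G, G] is generated by all commutators. The generator-pair commutators are: [a, b] = a².
The subgroup they normally generate is {e, a, a², a³, a⁴, a⁵, a⁶}, of order 7.
Check: |G/G'| = 14/7 = 2 is the order of the abelianisation.

Answer: 7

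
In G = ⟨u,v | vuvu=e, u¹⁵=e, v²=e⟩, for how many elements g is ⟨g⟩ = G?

⟨g⟩ = G would require ord(g) = |G| = 30, but the maximum element order in G is 15 < 30. So G is not cyclic and no single element generates it: the count is 0.

Answer: 0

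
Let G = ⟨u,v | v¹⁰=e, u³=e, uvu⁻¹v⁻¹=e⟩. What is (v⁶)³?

Compute successive powers of (v⁶), reducing at each step:
  (v⁶)²: (v⁶) · v⁶ = v²
  (v⁶)³: (v²) · v⁶ = v⁸

Answer: v⁸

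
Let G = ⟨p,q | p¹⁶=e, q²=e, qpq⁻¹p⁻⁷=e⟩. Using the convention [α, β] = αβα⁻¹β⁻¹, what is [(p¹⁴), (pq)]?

[(p¹⁴), (pq)] = (p¹⁴)·(pq)·(p¹⁴)⁻¹·(pq)⁻¹.
  (p¹⁴) · (pq) = p¹⁵q
  (p¹⁵q) · (p²) = p¹³q
  (p¹³q) · (p⁹q) = p¹²

Answer: p¹²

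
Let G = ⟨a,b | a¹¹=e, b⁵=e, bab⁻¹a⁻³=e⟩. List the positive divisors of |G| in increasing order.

|G| = 55 = 5 · 11. By Lagrange's theorem the order of any subgroup divides 55; the divisors of 55 are 1, 5, 11, 55.

Answer: 1, 5, 11, 55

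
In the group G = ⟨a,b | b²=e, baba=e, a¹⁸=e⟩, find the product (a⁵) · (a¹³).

Compute (a⁵) · (a¹³) by multiplying left to right and reducing via the relations at each step:
  (a⁵) · a¹³ = e

Answer: e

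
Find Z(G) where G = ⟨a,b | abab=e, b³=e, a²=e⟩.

An element z ∈ Z(G) iff z commutes with every generator.
For example e is central: e·a = a = a·e; e·b = b = b·e.
Whereas a ∉ Z(G) since a·b = ab ≠ ab² = b·a.
Checking each of the 6 elements this way gives Z(G) = {e}, of order 1.

Answer: {e}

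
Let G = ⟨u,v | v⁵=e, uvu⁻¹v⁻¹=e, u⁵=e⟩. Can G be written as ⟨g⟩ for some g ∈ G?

|G| = 25, but the maximum element order in G is 5 < 25. No single element generates all of G, so G is not cyclic.

Answer: No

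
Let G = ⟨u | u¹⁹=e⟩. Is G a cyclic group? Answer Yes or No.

|G| = 19. The element u has order 19 (its powers give 19 distinct elements), so ⟨u⟩ = G and G is cyclic.

Answer: Yes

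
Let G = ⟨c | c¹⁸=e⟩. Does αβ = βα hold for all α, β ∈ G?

G has a single generator, so G is cyclic and hence abelian.

Answer: Yes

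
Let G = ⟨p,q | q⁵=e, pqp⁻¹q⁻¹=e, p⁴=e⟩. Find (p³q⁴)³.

Compute successive powers of (p³q⁴), reducing at each step:
  (p³q⁴)²: (p³q⁴) · p³ = p²q⁴;   (p²q⁴) · q⁴ = p²q³
  (p³q⁴)³: (p²q³) · p³ = pq³;   (pq³) · q⁴ = pq²

Answer: pq²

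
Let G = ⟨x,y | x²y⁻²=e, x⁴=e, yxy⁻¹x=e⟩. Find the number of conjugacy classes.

The conjugacy classes (representative and size) are:
  [e] (size 1), [x³] (size 2), [x²] (size 1), [y⁻¹] (size 2), [xy] (size 2).
Class equation: 1 + 2 + 1 + 2 + 2 = 8 = |G|. So G has 5 conjugacy classes.

Answer: 5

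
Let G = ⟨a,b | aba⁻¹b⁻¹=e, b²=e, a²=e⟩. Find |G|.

Enumerate words in the generators, reducing via the relations: the distinct elements are
  {a, b, e, ab}.
No further products give new elements, so |G| = 4.

Answer: 4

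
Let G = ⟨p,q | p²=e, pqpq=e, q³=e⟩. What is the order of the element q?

Compute successive powers until reaching e:
  q¹ = q, q² = q², q³ = e.
The smallest positive k with qᵏ = e is 3.

Answer: 3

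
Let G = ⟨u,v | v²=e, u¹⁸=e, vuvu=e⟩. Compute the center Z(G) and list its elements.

An element z ∈ Z(G) iff z commutes with every generator.
For example u⁹ is central: (u⁹)·u = u¹⁰ = u·(u⁹); (u⁹)·v = u⁹v = v·(u⁹).
Whereas u ∉ Z(G) since u·v = uv ≠ u¹⁷v = v·u.
Checking each of the 36 elements this way gives Z(G) = {e, u⁹}, of order 2.

Answer: {e, u⁹}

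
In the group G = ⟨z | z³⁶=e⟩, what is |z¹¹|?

Compute successive powers until reaching e:
  (z¹¹)¹ = z¹¹, (z¹¹)² = z²², (z¹¹)³ = z³³, (z¹¹)⁴ = z⁸, (z¹¹)⁵ = z¹⁹, (z¹¹)⁶ = z³⁰, (z¹¹)⁷ = z⁵, (z¹¹)⁸ = z¹⁶, (z¹¹)⁹ = z²⁷, (z¹¹)¹⁰ = z², (z¹¹)¹¹ = z¹³, (z¹¹)¹² = z²⁴, (z¹¹)¹³ = z³⁵, (z¹¹)¹⁴ = z¹⁰, (z¹¹)¹⁵ = z²¹, (z¹¹)¹⁶ = z³², (z¹¹)¹⁷ = z⁷, (z¹¹)¹⁸ = z¹⁸, (z¹¹)¹⁹ = z²⁹, (z¹¹)²⁰ = z⁴, (z¹¹)²¹ = z¹⁵, (z¹¹)²² = z²⁶, (z¹¹)²³ = z, (z¹¹)²⁴ = z¹², (z¹¹)²⁵ = z²³, (z¹¹)²⁶ = z³⁴, (z¹¹)²⁷ = z⁹, (z¹¹)²⁸ = z²⁰, (z¹¹)²⁹ = z³¹, (z¹¹)³⁰ = z⁶, (z¹¹)³¹ = z¹⁷, (z¹¹)³² = z²⁸, (z¹¹)³³ = z³, (z¹¹)³⁴ = z¹⁴, (z¹¹)³⁵ = z²⁵, (z¹¹)³⁶ = e.
The smallest positive k with (z¹¹)ᵏ = e is 36.

Answer: 36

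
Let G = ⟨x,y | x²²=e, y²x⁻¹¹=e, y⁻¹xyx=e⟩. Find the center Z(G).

An element z ∈ Z(G) iff z commutes with every generator.
For example x¹¹ is central: (x¹¹)·x = x¹² = x·(x¹¹); (x¹¹)·y = y⁻¹ = y·(x¹¹).
Whereas x ∉ Z(G) since x·y = xy ≠ x¹⁰y⁻¹ = y·x.
Checking each of the 44 elements this way gives Z(G) = {e, x¹¹}, of order 2.

Answer: {e, x¹¹}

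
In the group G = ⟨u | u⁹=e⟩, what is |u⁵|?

Compute successive powers until reaching e:
  (u⁵)¹ = u⁵, (u⁵)² = u, (u⁵)³ = u⁶, (u⁵)⁴ = u², (u⁵)⁵ = u⁷, (u⁵)⁶ = u³, (u⁵)⁷ = u⁸, (u⁵)⁸ = u⁴, (u⁵)⁹ = e.
The smallest positive k with (u⁵)ᵏ = e is 9.

Answer: 9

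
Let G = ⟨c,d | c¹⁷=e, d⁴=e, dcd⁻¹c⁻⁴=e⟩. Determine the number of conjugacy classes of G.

The conjugacy classes (representative and size) are:
  [e] (size 1), [c⁴] (size 4), [c²] (size 4), [c⁵] (size 4), [c¹¹] (size 4), [c⁷d] (size 17), [c³d²] (size 17), [c⁹d³] (size 17).
Class equation: 1 + 4 + 4 + 4 + 4 + 17 + 17 + 17 = 68 = |G|. So G has 8 conjugacy classes.

Answer: 8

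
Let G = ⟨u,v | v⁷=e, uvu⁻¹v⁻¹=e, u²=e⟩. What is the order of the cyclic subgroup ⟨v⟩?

|⟨v⟩| equals the order of v. Compute successive powers until reaching e:
  v¹ = v, v² = v², v³ = v³, v⁴ = v⁴, v⁵ = v⁵, v⁶ = v⁶, v⁷ = e.
The smallest positive k with vᵏ = e is 7, so |⟨v⟩| = 7.

Answer: 7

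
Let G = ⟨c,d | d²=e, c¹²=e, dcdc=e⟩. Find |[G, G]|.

G' = [G, G] is generated by all commutators. The generator-pair commutators are: [c, d] = c².
The subgroup they normally generate is {e, c², c⁴, c⁶, c⁸, c¹⁰}, of order 6.
Check: |G/G'| = 24/6 = 4 is the order of the abelianisation.

Answer: 6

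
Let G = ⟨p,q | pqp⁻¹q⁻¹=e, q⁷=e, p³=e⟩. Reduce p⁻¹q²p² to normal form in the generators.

Multiply left to right, reducing at each step:
  (p²) · q² = p²q²
  (p²q²) · p² = pq²

Answer: pq²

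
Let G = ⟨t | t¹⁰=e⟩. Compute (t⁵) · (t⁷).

Compute (t⁵) · (t⁷) by multiplying left to right and reducing via the relations at each step:
  (t⁵) · t⁷ = t²

Answer: t²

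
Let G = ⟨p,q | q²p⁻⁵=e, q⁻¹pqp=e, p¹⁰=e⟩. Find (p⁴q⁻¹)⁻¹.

The order of (p⁴q⁻¹) is 4 (smallest k with (p⁴q⁻¹)ᵏ = e), so (p⁴q⁻¹)⁻¹ = (p⁴q⁻¹)³ = p⁴q.
Check: (p⁴q⁻¹) · (p⁴q) → (p⁴q⁻¹) · p⁴ = q⁻¹;   (q⁻¹) · q = e, giving e as required.

Answer: p⁴q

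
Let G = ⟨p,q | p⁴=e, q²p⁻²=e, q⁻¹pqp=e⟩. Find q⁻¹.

The order of q is 4 (smallest k with qᵏ = e), so q⁻¹ = q³ = q⁻¹.
Check: q · (q⁻¹) → q · q⁻¹ = e, giving e as required.

Answer: q⁻¹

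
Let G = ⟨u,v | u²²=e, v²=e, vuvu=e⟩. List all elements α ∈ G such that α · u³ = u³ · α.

⟨u³⟩ ⊆ C_G(u³) since powers of u³ commute with u³; so |C_G(u³)| ≥ |⟨u³⟩| = 22.
By orbit–stabilizer, |C_G(u³)| = |G| / |conj. class of u³| = 44 / 2 = 22.
The 22 elements commuting with u³ are {e, u, u², u³, u⁴, u⁵, u⁶, u⁷, u⁸, u⁹, u¹⁰, u¹¹, u¹², u¹³, u¹⁴, u¹⁵, u¹⁶, u¹⁷, u¹⁸, u¹⁹, u²⁰, u²¹}.

Answer: {e, u, u², u³, u⁴, u⁵, u⁶, u⁷, u⁸, u⁹, u¹⁰, u¹¹, u¹², u¹³, u¹⁴, u¹⁵, u¹⁶, u¹⁷, u¹⁸, u¹⁹, u²⁰, u²¹}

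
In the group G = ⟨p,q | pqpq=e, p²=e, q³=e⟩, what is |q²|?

Compute successive powers until reaching e:
  (q²)¹ = q², (q²)² = q, (q²)³ = e.
The smallest positive k with (q²)ᵏ = e is 3.

Answer: 3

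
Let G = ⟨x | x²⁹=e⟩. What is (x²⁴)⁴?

Compute successive powers of (x²⁴), reducing at each step:
  (x²⁴)²: (x²⁴) · x²⁴ = x¹⁹
  (x²⁴)³: (x¹⁹) · x²⁴ = x¹⁴
  (x²⁴)⁴: (x¹⁴) · x²⁴ = x⁹

Answer: x⁹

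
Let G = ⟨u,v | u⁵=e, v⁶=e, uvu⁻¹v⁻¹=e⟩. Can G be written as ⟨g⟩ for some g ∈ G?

|G| = 30. The element uv has order 30 (its powers give 30 distinct elements), so ⟨uv⟩ = G and G is cyclic.

Answer: Yes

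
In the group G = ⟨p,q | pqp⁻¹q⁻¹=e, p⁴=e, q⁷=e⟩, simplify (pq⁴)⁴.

Compute successive powers of (pq⁴), reducing at each step:
  (pq⁴)²: (pq⁴) · p = p²q⁴;   (p²q⁴) · q⁴ = p²q
  (pq⁴)³: (p²q) · p = p³q;   (p³q) · q⁴ = p³q⁵
  (pq⁴)⁴: (p³q⁵) · p = q⁵;   (q⁵) · q⁴ = q²

Answer: q²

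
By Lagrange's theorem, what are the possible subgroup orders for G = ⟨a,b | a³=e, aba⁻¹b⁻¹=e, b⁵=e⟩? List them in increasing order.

|G| = 15 = 3 · 5. By Lagrange's theorem the order of any subgroup divides 15; the divisors of 15 are 1, 3, 5, 15.

Answer: 1, 3, 5, 15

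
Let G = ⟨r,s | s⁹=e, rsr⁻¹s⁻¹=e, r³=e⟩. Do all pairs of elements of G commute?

Each pair of generators commutes: r·s = rs = s·r. Since the generators pairwise commute, every element of G commutes with every other, so G is abelian.

Answer: Yes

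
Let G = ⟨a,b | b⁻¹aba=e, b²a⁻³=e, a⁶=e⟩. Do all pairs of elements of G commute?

a·b = ab but b·a = a²b⁻¹, so a·b ≠ b·a and G is not abelian.

Answer: No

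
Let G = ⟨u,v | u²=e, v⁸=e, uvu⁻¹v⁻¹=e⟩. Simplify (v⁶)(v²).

Compute (v⁶) · (v²) by multiplying left to right and reducing via the relations at each step:
  (v⁶) · v² = e

Answer: e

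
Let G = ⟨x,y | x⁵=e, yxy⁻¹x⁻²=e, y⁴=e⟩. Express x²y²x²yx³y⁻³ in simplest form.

Multiply left to right, reducing at each step:
  (x²) · y² = x²y²
  (x²y²) · x² = y²
  (y²) · y = y³
  (y³) · x³ = x⁴y³
  (x⁴y³) · y⁻³ = x⁴

Answer: x⁴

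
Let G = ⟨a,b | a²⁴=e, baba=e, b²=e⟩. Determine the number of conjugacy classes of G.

The conjugacy classes (representative and size) are:
  [e] (size 1), [a²³] (size 2), [a²] (size 2), [a³] (size 2), [a²⁰] (size 2), [a¹⁹] (size 2), [a⁶] (size 2), [a⁷] (size 2), [a⁸] (size 2), [a⁹] (size 2), [a¹⁴] (size 2), [a¹¹] (size 2), [a¹²] (size 1), [a⁴b] (size 12), [a⁵b] (size 12).
Class equation: 1 + 2 + 2 + 2 + 2 + 2 + 2 + 2 + 2 + 2 + 2 + 2 + 1 + 12 + 12 = 48 = |G|. So G has 15 conjugacy classes.

Answer: 15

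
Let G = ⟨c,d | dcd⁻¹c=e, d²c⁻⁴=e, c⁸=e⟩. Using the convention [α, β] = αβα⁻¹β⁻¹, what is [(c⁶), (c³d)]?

[(c⁶), (c³d)] = (c⁶)·(c³d)·(c⁶)⁻¹·(c³d)⁻¹.
  (c⁶) · (c³d) = cd
  (cd) · (c²) = c³d⁻¹
  (c³d⁻¹) · (c³d⁻¹) = c⁴

Answer: c⁴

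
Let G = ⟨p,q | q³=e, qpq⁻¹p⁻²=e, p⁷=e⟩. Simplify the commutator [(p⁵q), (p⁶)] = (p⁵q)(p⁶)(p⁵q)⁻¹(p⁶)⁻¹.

[(p⁵q), (p⁶)] = (p⁵q)·(p⁶)·(p⁵q)⁻¹·(p⁶)⁻¹.
  (p⁵q) · (p⁶) = p³q
  (p³q) · (pq²) = p⁵
  (p⁵) · p = p⁶

Answer: p⁶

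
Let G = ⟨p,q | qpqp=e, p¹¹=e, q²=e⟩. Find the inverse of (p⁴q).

The order of (p⁴q) is 2 (smallest k with (p⁴q)ᵏ = e), so (p⁴q)⁻¹ = (p⁴q)¹ = p⁴q.
Check: (p⁴q) · (p⁴q) → (p⁴q) · p⁴ = q;   q · q = e, giving e as required.

Answer: p⁴q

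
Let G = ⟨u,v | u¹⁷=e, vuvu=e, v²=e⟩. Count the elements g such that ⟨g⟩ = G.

⟨g⟩ = G would require ord(g) = |G| = 34, but the maximum element order in G is 17 < 34. So G is not cyclic and no single element generates it: the count is 0.

Answer: 0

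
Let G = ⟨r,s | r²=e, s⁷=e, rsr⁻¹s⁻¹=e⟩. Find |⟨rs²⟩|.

|⟨rs²⟩| equals the order of rs². Compute successive powers until reaching e:
  (rs²)¹ = rs², (rs²)² = s⁴, (rs²)³ = rs⁶, (rs²)⁴ = s, (rs²)⁵ = rs³, (rs²)⁶ = s⁵, (rs²)⁷ = r, (rs²)⁸ = s², (rs²)⁹ = rs⁴, (rs²)¹⁰ = s⁶, (rs²)¹¹ = rs, (rs²)¹² = s³, (rs²)¹³ = rs⁵, (rs²)¹⁴ = e.
The smallest positive k with (rs²)ᵏ = e is 14, so |⟨rs²⟩| = 14.

Answer: 14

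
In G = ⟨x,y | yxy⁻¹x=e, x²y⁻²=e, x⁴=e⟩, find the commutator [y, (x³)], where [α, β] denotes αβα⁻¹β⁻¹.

[y, (x³)] = y·(x³)·y⁻¹·(x³)⁻¹.
  y · (x³) = xy
  (xy) · (y⁻¹) = x
  x · x = x²

Answer: x²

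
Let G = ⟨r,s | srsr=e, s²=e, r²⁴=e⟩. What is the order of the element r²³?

Compute successive powers until reaching e:
  (r²³)¹ = r²³, (r²³)² = r²², (r²³)³ = r²¹, (r²³)⁴ = r²⁰, (r²³)⁵ = r¹⁹, (r²³)⁶ = r¹⁸, (r²³)⁷ = r¹⁷, (r²³)⁸ = r¹⁶, (r²³)⁹ = r¹⁵, (r²³)¹⁰ = r¹⁴, (r²³)¹¹ = r¹³, (r²³)¹² = r¹², (r²³)¹³ = r¹¹, (r²³)¹⁴ = r¹⁰, (r²³)¹⁵ = r⁹, (r²³)¹⁶ = r⁸, (r²³)¹⁷ = r⁷, (r²³)¹⁸ = r⁶, (r²³)¹⁹ = r⁵, (r²³)²⁰ = r⁴, (r²³)²¹ = r³, (r²³)²² = r², (r²³)²³ = r, (r²³)²⁴ = e.
The smallest positive k with (r²³)ᵏ = e is 24.

Answer: 24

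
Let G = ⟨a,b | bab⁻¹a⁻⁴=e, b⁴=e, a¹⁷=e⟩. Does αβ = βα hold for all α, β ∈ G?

a·b = ab but b·a = a⁴b, so a·b ≠ b·a and G is not abelian.

Answer: No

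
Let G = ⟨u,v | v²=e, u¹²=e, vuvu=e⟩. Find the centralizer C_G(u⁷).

⟨u⁷⟩ ⊆ C_G(u⁷) since powers of u⁷ commute with u⁷; so |C_G(u⁷)| ≥ |⟨u⁷⟩| = 12.
By orbit–stabilizer, |C_G(u⁷)| = |G| / |conj. class of u⁷| = 24 / 2 = 12.
The 12 elements commuting with u⁷ are {e, u, u², u³, u⁴, u⁵, u⁶, u⁷, u⁸, u⁹, u¹⁰, u¹¹}.

Answer: {e, u, u², u³, u⁴, u⁵, u⁶, u⁷, u⁸, u⁹, u¹⁰, u¹¹}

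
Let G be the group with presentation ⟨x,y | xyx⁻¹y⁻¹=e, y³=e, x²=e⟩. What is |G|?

Enumerate words in the generators, reducing via the relations: the distinct elements are
  {e, x, y, xy, y², xy²}.
No further products give new elements, so |G| = 6.

Answer: 6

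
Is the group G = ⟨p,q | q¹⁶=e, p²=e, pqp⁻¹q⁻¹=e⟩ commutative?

Each pair of generators commutes: p·q = pq = q·p. Since the generators pairwise commute, every element of G commutes with every other, so G is abelian.

Answer: Yes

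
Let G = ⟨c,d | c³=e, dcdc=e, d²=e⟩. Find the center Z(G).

An element z ∈ Z(G) iff z commutes with every generator.
For example e is central: e·c = c = c·e; e·d = d = d·e.
Whereas c ∉ Z(G) since c·d = cd ≠ c²d = d·c.
Checking each of the 6 elements this way gives Z(G) = {e}, of order 1.

Answer: {e}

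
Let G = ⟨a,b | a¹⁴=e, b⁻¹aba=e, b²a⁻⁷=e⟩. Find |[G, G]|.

G' = [G, G] is generated by all commutators. The generator-pair commutators are: [a, b] = a².
The subgroup they normally generate is {e, a², a⁴, a⁶, a⁸, a¹⁰, a¹²}, of order 7.
Check: |G/G'| = 28/7 = 4 is the order of the abelianisation.

Answer: 7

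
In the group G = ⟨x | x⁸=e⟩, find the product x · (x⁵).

Compute x · (x⁵) by multiplying left to right and reducing via the relations at each step:
  x · x⁵ = x⁶

Answer: x⁶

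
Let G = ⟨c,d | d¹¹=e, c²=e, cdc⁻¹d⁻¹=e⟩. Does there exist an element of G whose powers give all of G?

|G| = 22. The element cd has order 22 (its powers give 22 distinct elements), so ⟨cd⟩ = G and G is cyclic.

Answer: Yes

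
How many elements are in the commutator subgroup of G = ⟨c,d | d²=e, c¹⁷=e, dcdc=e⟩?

G' = [G, G] is generated by all commutators. The generator-pair commutators are: [c, d] = c².
The subgroup they normally generate is {e, c, c², c³, c⁴, c⁵, c⁶, c⁷, c⁸, c⁹, c¹⁰, c¹¹, c¹², c¹³, c¹⁴, c¹⁵, c¹⁶}, of order 17.
Check: |G/G'| = 34/17 = 2 is the order of the abelianisation.

Answer: 17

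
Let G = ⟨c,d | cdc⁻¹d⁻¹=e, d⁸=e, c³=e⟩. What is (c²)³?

Compute successive powers of (c²), reducing at each step:
  (c²)²: (c²) · c² = c
  (c²)³: c · c² = e

Answer: e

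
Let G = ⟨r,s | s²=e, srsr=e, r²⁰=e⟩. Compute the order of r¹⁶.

Compute successive powers until reaching e:
  (r¹⁶)¹ = r¹⁶, (r¹⁶)² = r¹², (r¹⁶)³ = r⁸, (r¹⁶)⁴ = r⁴, (r¹⁶)⁵ = e.
The smallest positive k with (r¹⁶)ᵏ = e is 5.

Answer: 5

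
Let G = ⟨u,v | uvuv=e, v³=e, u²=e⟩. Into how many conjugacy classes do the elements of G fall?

The conjugacy classes (representative and size) are:
  [e] (size 1), [uv²] (size 3), [v²] (size 2).
Class equation: 1 + 3 + 2 = 6 = |G|. So G has 3 conjugacy classes.

Answer: 3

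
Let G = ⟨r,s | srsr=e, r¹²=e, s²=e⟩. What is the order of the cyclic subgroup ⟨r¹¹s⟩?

|⟨r¹¹s⟩| equals the order of r¹¹s. Compute successive powers until reaching e:
  (r¹¹s)¹ = r¹¹s, (r¹¹s)² = e.
The smallest positive k with (r¹¹s)ᵏ = e is 2, so |⟨r¹¹s⟩| = 2.

Answer: 2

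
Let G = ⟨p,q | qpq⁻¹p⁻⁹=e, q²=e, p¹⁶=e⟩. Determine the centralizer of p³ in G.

⟨p³⟩ ⊆ C_G(p³) since powers of p³ commute with p³; so |C_G(p³)| ≥ |⟨p³⟩| = 16.
By orbit–stabilizer, |C_G(p³)| = |G| / |conj. class of p³| = 32 / 2 = 16.
The 16 elements commuting with p³ are {e, p, p², p³, p⁴, p⁵, p⁶, p⁷, p⁸, p⁹, p¹⁰, p¹¹, p¹², p¹³, p¹⁴, p¹⁵}.

Answer: {e, p, p², p³, p⁴, p⁵, p⁶, p⁷, p⁸, p⁹, p¹⁰, p¹¹, p¹², p¹³, p¹⁴, p¹⁵}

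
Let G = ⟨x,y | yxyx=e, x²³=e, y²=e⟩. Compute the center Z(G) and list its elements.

An element z ∈ Z(G) iff z commutes with every generator.
For example e is central: e·x = x = x·e; e·y = y = y·e.
Whereas x ∉ Z(G) since x·y = xy ≠ x²²y = y·x.
Checking each of the 46 elements this way gives Z(G) = {e}, of order 1.

Answer: {e}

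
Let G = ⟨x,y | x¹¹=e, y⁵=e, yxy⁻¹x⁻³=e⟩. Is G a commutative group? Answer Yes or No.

x·y = xy but y·x = x³y, so x·y ≠ y·x and G is not abelian.

Answer: No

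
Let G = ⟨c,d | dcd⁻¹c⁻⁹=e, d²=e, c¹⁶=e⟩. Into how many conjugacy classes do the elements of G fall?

The conjugacy classes (representative and size) are:
  [e] (size 1), [c⁹] (size 2), [c²] (size 1), [c³] (size 2), [c⁴] (size 1), [c¹³] (size 2), [c⁶] (size 1), [c¹⁵] (size 2), [c⁸] (size 1), [c¹⁰] (size 1), [c¹²] (size 1), [c¹⁴] (size 1), [d] (size 2), [cd] (size 2), [c²d] (size 2), [c¹¹d] (size 2), [c⁴d] (size 2), [c¹³d] (size 2), [c¹⁴d] (size 2), [c¹⁵d] (size 2).
Class equation: 1 + 2 + 1 + 2 + 1 + 2 + 1 + 2 + 1 + 1 + 1 + 1 + 2 + 2 + 2 + 2 + 2 + 2 + 2 + 2 = 32 = |G|. So G has 20 conjugacy classes.

Answer: 20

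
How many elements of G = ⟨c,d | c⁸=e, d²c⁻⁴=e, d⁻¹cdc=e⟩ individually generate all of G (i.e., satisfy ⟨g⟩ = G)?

⟨g⟩ = G would require ord(g) = |G| = 16, but the maximum element order in G is 8 < 16. So G is not cyclic and no single element generates it: the count is 0.

Answer: 0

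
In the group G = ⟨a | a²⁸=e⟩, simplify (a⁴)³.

Compute successive powers of (a⁴), reducing at each step:
  (a⁴)²: (a⁴) · a⁴ = a⁸
  (a⁴)³: (a⁸) · a⁴ = a¹²

Answer: a¹²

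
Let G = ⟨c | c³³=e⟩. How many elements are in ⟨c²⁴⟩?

|⟨c²⁴⟩| equals the order of c²⁴. Compute successive powers until reaching e:
  (c²⁴)¹ = c²⁴, (c²⁴)² = c¹⁵, (c²⁴)³ = c⁶, (c²⁴)⁴ = c³⁰, (c²⁴)⁵ = c²¹, (c²⁴)⁶ = c¹², (c²⁴)⁷ = c³, (c²⁴)⁸ = c²⁷, (c²⁴)⁹ = c¹⁸, (c²⁴)¹⁰ = c⁹, (c²⁴)¹¹ = e.
The smallest positive k with (c²⁴)ᵏ = e is 11, so |⟨c²⁴⟩| = 11.

Answer: 11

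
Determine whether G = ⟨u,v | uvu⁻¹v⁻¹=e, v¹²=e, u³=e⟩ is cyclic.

|G| = 36, but the maximum element order in G is 12 < 36. No single element generates all of G, so G is not cyclic.

Answer: No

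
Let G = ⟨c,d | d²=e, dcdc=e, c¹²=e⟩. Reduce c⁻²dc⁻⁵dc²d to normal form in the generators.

Multiply left to right, reducing at each step:
  (c¹⁰) · d = c¹⁰d
  (c¹⁰d) · c⁻⁵ = c³d
  (c³d) · d = c³
  (c³) · c² = c⁵
  (c⁵) · d = c⁵d

Answer: c⁵d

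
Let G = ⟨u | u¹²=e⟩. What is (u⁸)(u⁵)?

Compute (u⁸) · (u⁵) by multiplying left to right and reducing via the relations at each step:
  (u⁸) · u⁵ = u

Answer: u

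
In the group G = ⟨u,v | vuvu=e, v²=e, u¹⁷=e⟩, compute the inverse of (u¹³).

The order of (u¹³) is 17 (smallest k with (u¹³)ᵏ = e), so (u¹³)⁻¹ = (u¹³)¹⁶ = u⁴.
Check: (u¹³) · (u⁴) → (u¹³) · u⁴ = e, giving e as required.

Answer: u⁴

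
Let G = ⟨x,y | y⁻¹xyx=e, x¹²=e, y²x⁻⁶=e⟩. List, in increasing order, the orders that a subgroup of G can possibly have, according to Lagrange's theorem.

|G| = 24 = 2³ · 3. By Lagrange's theorem the order of any subgroup divides 24; the divisors of 24 are 1, 2, 3, 4, 6, 8, 12, 24.

Answer: 1, 2, 3, 4, 6, 8, 12, 24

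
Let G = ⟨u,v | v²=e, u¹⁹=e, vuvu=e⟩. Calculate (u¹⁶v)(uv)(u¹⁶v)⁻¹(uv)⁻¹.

[(u¹⁶v), (uv)] = (u¹⁶v)·(uv)·(u¹⁶v)⁻¹·(uv)⁻¹.
  (u¹⁶v) · (uv) = u¹⁵
  (u¹⁵) · (u¹⁶v) = u¹²v
  (u¹²v) · (uv) = u¹¹

Answer: u¹¹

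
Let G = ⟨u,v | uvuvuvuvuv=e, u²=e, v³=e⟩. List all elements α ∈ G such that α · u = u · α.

⟨u⟩ ⊆ C_G(u) since powers of u commute with u; so |C_G(u)| ≥ |⟨u⟩| = 2.
By orbit–stabilizer, |C_G(u)| = |G| / |conj. class of u| = 60 / 15 = 4.
The 4 elements commuting with u are {e, u, uvuv²uvuv²uv, vuv²uvuv²uv}.

Answer: {e, u, uvuv²uvuv²uv, vuv²uvuv²uv}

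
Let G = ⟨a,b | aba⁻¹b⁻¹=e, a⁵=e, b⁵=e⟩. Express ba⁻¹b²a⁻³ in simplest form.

Multiply left to right, reducing at each step:
  b · a⁻¹ = a⁴b
  (a⁴b) · b² = a⁴b³
  (a⁴b³) · a⁻³ = ab³

Answer: ab³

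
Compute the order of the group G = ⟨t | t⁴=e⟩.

G is generated by a single element, so G is cyclic. The relator gives t⁴ = e and no smaller power is forced to be e, so the 4 powers {e, t, t², t³} are distinct. Hence |G| = 4.

Answer: 4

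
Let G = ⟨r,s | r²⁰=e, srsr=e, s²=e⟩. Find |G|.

Enumerate words in the generators, reducing via the relations: the distinct elements are
  {e, r, s, rs, r², r³, r⁴, r⁵, r⁶, r⁷, r⁸, r⁹, r²s, r³s, r¹², r¹³, r¹¹, r¹⁰, r¹⁴, r¹⁵, r¹⁶, r¹⁷, r¹⁸, r¹⁹, r⁴s, r⁵s, r⁶s, r⁷s, r⁸s, r⁹s, r¹²s, r¹³s, r¹¹s, r¹⁰s, r¹⁴s, r¹⁵s, r¹⁶s, r¹⁷s, r¹⁸s, r¹⁹s}.
No further products give new elements, so |G| = 40.

Answer: 40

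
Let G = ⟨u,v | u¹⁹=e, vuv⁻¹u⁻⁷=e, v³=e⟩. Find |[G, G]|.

G' = [G, G] is generated by all commutators. The generator-pair commutators are: [u, v] = u¹³.
The subgroup they normally generate is {e, u, u², u³, u⁴, u⁵, u⁶, u⁷, u⁸, u⁹, u¹⁰, u¹¹, u¹², u¹³, u¹⁴, u¹⁵, u¹⁶, u¹⁷, u¹⁸}, of order 19.
Check: |G/G'| = 57/19 = 3 is the order of the abelianisation.

Answer: 19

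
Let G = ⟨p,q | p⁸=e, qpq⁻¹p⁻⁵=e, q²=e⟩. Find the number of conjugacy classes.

The conjugacy classes (representative and size) are:
  [e] (size 1), [p⁵] (size 2), [p²] (size 1), [p⁷] (size 2), [p⁴] (size 1), [p⁶] (size 1), [q] (size 2), [p⁵q] (size 2), [p²q] (size 2), [p³q] (size 2).
Class equation: 1 + 2 + 1 + 2 + 1 + 1 + 2 + 2 + 2 + 2 = 16 = |G|. So G has 10 conjugacy classes.

Answer: 10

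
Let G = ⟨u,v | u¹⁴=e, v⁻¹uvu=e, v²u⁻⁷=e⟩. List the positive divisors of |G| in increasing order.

|G| = 28 = 2² · 7. By Lagrange's theorem the order of any subgroup divides 28; the divisors of 28 are 1, 2, 4, 7, 14, 28.

Answer: 1, 2, 4, 7, 14, 28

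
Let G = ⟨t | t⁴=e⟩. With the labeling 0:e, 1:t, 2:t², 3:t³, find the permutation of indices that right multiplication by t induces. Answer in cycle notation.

(0 1 2 3)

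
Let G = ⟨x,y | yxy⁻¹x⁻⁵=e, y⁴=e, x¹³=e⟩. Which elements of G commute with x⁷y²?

⟨x⁷y²⟩ ⊆ C_G(x⁷y²) since powers of x⁷y² commute with x⁷y²; so |C_G(x⁷y²)| ≥ |⟨x⁷y²⟩| = 2.
By orbit–stabilizer, |C_G(x⁷y²)| = |G| / |conj. class of x⁷y²| = 52 / 13 = 4.
The 4 elements commuting with x⁷y² are {e, x⁷y², x¹²y, x⁸y³}.

Answer: {e, x⁷y², x¹²y, x⁸y³}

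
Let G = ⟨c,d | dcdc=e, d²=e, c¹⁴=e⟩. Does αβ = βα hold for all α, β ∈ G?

c·d = cd but d·c = c¹³d, so c·d ≠ d·c and G is not abelian.

Answer: No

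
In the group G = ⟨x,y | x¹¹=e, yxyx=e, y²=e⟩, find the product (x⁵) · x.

Compute (x⁵) · x by multiplying left to right and reducing via the relations at each step:
  (x⁵) · x = x⁶

Answer: x⁶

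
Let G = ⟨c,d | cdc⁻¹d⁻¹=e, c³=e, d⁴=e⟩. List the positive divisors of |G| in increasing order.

|G| = 12 = 2² · 3. By Lagrange's theorem the order of any subgroup divides 12; the divisors of 12 are 1, 2, 3, 4, 6, 12.

Answer: 1, 2, 3, 4, 6, 12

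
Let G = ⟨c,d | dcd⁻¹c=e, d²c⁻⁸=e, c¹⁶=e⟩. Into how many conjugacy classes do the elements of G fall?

The conjugacy classes (representative and size) are:
  [e] (size 1), [c] (size 2), [c¹⁴] (size 2), [c¹³] (size 2), [c¹²] (size 2), [c⁵] (size 2), [c¹⁰] (size 2), [c⁷] (size 2), [c⁸] (size 1), [d⁻¹] (size 8), [c⁷d⁻¹] (size 8).
Class equation: 1 + 2 + 2 + 2 + 2 + 2 + 2 + 2 + 1 + 8 + 8 = 32 = |G|. So G has 11 conjugacy classes.

Answer: 11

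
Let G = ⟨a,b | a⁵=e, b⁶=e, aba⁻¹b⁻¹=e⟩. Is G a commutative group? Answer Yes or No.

Each pair of generators commutes: a·b = ab = b·a. Since the generators pairwise commute, every element of G commutes with every other, so G is abelian.

Answer: Yes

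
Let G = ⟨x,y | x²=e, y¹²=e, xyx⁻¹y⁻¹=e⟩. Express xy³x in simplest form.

Multiply left to right, reducing at each step:
  x · y³ = xy³
  (xy³) · x = y³

Answer: y³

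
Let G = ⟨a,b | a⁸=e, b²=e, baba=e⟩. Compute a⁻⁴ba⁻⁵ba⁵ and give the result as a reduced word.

Multiply left to right, reducing at each step:
  (a⁴) · b = a⁴b
  (a⁴b) · a⁻⁵ = ab
  (ab) · b = a
  a · a⁵ = a⁶

Answer: a⁶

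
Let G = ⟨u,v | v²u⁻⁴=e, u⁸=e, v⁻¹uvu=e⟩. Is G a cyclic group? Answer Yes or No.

Every cyclic group is abelian. But u·v = uv while v·u = u³v⁻¹, so u·v ≠ v·u and G is not abelian. Hence G is not cyclic.

Answer: No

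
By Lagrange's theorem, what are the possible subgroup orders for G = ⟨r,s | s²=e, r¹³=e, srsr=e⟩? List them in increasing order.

|G| = 26 = 2 · 13. By Lagrange's theorem the order of any subgroup divides 26; the divisors of 26 are 1, 2, 13, 26.

Answer: 1, 2, 13, 26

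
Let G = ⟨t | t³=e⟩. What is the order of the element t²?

Compute successive powers until reaching e:
  (t²)¹ = t², (t²)² = t, (t²)³ = e.
The smallest positive k with (t²)ᵏ = e is 3.

Answer: 3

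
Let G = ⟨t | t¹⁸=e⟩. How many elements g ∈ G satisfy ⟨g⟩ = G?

G is cyclic of order 18. An element generates G iff its order is 18, and a cyclic group of order 18 has exactly φ(18) = 6 such elements.

Answer: 6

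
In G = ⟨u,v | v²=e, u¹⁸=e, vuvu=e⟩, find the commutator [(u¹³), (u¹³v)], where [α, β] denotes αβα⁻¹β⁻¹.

[(u¹³), (u¹³v)] = (u¹³)·(u¹³v)·(u¹³)⁻¹·(u¹³v)⁻¹.
  (u¹³) · (u¹³v) = u⁸v
  (u⁸v) · (u⁵) = u³v
  (u³v) · (u¹³v) = u⁸

Answer: u⁸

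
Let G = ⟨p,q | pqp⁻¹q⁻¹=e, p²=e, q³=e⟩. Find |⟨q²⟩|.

|⟨q²⟩| equals the order of q². Compute successive powers until reaching e:
  (q²)¹ = q², (q²)² = q, (q²)³ = e.
The smallest positive k with (q²)ᵏ = e is 3, so |⟨q²⟩| = 3.

Answer: 3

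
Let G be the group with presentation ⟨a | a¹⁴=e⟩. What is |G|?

G is generated by a single element, so G is cyclic. The relator gives a¹⁴ = e and no smaller power is forced to be e, so the 14 powers {a, e, a², a³, a⁴, a⁵, a⁶, a⁷, a⁸, a⁹, a¹², a¹³, a¹¹, a¹⁰} are distinct. Hence |G| = 14.

Answer: 14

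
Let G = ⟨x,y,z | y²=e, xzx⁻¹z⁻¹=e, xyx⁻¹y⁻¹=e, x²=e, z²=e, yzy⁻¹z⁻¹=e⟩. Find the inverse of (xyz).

The order of (xyz) is 2 (smallest k with (xyz)ᵏ = e), so (xyz)⁻¹ = (xyz)¹ = xyz.
Check: (xyz) · (xyz) → (xyz) · x = yz;   (yz) · y = z;   z · z = e, giving e as required.

Answer: xyz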